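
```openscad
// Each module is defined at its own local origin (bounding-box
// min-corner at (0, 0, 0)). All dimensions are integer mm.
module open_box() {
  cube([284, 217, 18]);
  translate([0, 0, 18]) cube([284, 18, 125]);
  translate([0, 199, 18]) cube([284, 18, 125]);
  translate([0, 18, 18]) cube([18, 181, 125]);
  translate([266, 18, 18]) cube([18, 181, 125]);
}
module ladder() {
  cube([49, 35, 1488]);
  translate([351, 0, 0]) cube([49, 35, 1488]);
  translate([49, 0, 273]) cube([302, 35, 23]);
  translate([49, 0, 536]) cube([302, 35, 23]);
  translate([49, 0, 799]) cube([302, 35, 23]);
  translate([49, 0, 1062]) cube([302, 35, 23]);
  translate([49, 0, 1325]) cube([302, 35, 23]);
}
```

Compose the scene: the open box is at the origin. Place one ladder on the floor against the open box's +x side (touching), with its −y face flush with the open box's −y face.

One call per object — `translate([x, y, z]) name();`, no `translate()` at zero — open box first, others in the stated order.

open_box();
translate([284, 0, 0]) ladder();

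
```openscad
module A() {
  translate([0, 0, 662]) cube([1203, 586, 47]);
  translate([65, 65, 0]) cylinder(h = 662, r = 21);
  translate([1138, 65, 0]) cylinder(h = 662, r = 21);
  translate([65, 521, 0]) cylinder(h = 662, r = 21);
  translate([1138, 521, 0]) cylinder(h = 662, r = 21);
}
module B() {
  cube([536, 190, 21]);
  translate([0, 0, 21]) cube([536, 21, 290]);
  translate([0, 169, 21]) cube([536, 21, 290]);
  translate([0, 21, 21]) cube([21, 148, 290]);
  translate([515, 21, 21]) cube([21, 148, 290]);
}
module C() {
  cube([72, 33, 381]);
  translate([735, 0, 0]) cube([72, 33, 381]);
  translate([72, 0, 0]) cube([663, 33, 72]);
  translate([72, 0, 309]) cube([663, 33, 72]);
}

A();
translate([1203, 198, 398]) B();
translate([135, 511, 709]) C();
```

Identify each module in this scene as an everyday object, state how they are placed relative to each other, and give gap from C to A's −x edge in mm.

A is a table. B is an open box. C is a picture frame. The open box is beside the table with their tops flush at z = 709. The picture frame is on top of the table. The gap from the picture frame to the table's −x edge is 135 mm.

The picture frame's min-x is at 135; the table's min-x is 0; gap = 135 mm.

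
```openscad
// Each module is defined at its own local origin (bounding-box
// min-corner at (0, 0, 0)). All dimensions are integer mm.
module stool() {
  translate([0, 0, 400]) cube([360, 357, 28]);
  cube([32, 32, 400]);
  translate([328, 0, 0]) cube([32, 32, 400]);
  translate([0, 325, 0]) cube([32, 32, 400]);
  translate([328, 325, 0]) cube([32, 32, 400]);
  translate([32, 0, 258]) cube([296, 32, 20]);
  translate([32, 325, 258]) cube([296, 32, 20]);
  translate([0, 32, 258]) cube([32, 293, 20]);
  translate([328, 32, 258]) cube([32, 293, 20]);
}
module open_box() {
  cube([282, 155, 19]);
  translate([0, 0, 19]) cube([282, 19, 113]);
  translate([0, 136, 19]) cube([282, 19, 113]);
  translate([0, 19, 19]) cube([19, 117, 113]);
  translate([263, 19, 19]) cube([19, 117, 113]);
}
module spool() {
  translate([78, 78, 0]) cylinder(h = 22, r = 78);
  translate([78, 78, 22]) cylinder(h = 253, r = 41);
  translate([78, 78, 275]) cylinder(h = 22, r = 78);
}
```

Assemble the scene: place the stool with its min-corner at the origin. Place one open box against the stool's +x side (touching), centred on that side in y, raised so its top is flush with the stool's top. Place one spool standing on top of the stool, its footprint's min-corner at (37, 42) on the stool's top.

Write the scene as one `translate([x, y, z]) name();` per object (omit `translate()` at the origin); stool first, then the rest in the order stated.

stool();
translate([360, 101, 296]) open_box();
translate([37, 42, 428]) spool();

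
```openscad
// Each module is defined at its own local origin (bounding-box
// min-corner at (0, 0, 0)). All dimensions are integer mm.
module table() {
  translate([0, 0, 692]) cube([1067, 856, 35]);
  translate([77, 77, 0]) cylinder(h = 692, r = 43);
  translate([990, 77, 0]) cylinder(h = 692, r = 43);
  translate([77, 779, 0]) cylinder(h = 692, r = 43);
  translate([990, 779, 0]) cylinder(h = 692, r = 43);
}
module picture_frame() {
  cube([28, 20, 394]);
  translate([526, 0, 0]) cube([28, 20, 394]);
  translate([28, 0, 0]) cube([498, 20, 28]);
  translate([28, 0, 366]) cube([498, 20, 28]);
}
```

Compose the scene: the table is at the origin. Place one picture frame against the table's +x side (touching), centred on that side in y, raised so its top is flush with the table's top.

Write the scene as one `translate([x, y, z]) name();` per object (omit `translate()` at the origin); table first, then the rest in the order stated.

table();
translate([1067, 418, 333]) picture_frame();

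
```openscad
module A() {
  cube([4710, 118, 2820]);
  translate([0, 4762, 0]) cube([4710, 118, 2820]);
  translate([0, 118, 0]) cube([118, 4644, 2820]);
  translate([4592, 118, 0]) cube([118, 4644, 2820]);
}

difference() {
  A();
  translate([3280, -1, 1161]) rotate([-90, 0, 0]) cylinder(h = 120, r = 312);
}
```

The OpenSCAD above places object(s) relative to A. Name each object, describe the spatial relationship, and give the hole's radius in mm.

The subtracted cylinder has r = 312 mm.

A is a house frame. The house frame has a circular hole through its front wall. The hole's radius is 312 mm.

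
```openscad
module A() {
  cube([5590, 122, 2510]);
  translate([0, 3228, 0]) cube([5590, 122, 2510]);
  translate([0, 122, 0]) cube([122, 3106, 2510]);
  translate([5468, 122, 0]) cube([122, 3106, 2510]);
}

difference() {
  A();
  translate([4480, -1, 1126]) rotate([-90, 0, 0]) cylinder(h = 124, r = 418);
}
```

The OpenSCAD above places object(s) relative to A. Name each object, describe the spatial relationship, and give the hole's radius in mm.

A is a house frame. The house frame has a circular hole through its front wall. The hole's radius is 418 mm.

The subtracted cylinder has r = 418 mm.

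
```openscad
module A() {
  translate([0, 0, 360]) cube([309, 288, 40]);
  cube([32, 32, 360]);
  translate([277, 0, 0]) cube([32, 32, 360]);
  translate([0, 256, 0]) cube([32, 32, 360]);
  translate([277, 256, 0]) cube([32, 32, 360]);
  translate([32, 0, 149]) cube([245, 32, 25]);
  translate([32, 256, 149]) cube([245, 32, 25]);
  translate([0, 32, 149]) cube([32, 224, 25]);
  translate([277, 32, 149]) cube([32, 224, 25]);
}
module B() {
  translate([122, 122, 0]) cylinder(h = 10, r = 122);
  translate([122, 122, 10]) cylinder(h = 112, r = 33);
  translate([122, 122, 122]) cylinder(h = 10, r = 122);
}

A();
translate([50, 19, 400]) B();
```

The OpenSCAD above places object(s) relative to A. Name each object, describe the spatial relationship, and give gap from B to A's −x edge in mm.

A is a stool. B is a spool. The spool is on top of the stool. The gap from the spool to the stool's −x edge is 50 mm.

The spool's min-x is at 50; the stool's min-x is 0; gap = 50 mm.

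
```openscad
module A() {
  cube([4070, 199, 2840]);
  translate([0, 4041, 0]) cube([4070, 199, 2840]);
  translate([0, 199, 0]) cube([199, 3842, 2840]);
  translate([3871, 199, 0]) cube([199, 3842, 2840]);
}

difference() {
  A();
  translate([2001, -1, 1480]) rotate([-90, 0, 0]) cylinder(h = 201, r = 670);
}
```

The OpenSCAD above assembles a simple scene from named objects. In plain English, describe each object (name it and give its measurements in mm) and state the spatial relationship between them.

A is the wall frame of a small rectangular building: four walls, each 2840 mm tall and 199 mm thick, enclosing a footprint 4070 mm (x) by 4240 mm (y) outside-to-outside, with no floor or roof. The front and back walls (the −y and +y sides) span the full width; the two side walls fit between them.

The house frame has a circular hole of radius 670 mm through its front wall, centred at (x = 2001, z = 1480).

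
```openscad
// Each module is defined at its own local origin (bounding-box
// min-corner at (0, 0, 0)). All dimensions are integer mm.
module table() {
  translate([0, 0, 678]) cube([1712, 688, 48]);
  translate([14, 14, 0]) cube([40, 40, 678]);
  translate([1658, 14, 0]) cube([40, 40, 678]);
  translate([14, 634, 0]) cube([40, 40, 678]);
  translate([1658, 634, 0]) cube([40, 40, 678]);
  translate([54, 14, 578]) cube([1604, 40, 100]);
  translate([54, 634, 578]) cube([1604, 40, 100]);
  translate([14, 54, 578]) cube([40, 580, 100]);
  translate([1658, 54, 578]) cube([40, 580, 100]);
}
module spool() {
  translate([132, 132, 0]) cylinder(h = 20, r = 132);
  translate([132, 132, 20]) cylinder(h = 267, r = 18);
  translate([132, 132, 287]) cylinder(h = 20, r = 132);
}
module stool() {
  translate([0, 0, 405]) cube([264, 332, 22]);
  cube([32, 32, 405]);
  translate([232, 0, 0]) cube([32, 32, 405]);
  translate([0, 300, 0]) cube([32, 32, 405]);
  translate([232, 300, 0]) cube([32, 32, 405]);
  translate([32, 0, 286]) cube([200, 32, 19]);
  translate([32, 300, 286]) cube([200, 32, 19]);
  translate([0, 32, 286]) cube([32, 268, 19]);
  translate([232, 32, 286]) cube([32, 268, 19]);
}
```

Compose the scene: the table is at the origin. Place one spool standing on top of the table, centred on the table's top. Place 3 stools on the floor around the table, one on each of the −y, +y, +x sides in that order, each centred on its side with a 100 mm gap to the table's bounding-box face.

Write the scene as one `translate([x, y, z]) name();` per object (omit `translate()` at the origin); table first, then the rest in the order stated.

table();
translate([724, 212, 726]) spool();
translate([724, -432, 0]) stool();
translate([724, 788, 0]) stool();
translate([1812, 178, 0]) stool();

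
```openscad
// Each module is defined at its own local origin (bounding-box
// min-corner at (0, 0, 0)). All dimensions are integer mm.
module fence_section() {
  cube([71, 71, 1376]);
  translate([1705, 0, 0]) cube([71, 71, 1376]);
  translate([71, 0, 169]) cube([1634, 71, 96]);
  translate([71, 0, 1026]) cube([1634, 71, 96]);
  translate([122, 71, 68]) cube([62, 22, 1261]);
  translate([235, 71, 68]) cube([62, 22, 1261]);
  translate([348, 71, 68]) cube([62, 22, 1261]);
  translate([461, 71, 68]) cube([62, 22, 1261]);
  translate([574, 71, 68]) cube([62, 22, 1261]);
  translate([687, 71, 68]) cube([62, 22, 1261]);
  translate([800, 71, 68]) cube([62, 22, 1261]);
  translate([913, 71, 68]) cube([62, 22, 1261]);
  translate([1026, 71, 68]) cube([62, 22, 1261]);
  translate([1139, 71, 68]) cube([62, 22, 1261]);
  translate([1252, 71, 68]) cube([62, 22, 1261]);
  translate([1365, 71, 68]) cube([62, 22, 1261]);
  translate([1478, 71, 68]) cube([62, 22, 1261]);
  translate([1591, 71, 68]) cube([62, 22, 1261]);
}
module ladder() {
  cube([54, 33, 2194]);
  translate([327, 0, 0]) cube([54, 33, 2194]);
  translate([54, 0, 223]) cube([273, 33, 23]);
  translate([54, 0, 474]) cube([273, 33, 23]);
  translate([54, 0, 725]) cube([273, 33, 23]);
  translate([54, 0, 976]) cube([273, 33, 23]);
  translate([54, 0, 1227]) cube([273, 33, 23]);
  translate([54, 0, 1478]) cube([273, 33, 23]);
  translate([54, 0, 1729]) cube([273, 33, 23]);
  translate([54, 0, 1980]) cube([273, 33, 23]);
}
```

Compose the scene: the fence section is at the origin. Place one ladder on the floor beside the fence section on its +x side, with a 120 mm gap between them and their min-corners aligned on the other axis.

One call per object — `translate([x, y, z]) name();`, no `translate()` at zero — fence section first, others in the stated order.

fence_section();
translate([1896, 0, 0]) ladder();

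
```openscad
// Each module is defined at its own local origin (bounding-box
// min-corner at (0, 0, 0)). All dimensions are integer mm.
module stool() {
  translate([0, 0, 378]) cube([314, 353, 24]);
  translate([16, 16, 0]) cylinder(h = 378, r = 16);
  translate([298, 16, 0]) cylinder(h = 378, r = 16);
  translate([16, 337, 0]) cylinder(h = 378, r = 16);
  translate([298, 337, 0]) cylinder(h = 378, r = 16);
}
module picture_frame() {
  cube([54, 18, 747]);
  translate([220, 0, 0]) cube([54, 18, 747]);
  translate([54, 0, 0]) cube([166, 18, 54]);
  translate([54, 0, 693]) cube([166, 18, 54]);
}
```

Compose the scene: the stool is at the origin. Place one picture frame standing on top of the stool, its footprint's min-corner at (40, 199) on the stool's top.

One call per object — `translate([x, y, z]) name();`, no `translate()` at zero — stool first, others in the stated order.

stool();
translate([40, 199, 402]) picture_frame();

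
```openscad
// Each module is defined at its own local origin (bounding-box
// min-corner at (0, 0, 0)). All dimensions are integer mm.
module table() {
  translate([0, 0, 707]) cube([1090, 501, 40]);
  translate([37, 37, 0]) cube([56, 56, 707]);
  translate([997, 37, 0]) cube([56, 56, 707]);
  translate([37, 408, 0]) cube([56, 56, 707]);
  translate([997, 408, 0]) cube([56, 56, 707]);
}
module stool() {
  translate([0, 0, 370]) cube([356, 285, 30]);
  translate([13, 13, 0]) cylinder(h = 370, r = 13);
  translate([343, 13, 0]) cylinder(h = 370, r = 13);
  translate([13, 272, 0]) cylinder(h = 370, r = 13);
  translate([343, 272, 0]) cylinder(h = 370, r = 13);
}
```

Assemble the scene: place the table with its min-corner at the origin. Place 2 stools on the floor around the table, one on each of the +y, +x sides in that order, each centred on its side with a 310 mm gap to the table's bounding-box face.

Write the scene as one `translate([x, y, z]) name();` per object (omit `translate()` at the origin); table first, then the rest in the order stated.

table();
translate([367, 811, 0]) stool();
translate([1400, 108, 0]) stool();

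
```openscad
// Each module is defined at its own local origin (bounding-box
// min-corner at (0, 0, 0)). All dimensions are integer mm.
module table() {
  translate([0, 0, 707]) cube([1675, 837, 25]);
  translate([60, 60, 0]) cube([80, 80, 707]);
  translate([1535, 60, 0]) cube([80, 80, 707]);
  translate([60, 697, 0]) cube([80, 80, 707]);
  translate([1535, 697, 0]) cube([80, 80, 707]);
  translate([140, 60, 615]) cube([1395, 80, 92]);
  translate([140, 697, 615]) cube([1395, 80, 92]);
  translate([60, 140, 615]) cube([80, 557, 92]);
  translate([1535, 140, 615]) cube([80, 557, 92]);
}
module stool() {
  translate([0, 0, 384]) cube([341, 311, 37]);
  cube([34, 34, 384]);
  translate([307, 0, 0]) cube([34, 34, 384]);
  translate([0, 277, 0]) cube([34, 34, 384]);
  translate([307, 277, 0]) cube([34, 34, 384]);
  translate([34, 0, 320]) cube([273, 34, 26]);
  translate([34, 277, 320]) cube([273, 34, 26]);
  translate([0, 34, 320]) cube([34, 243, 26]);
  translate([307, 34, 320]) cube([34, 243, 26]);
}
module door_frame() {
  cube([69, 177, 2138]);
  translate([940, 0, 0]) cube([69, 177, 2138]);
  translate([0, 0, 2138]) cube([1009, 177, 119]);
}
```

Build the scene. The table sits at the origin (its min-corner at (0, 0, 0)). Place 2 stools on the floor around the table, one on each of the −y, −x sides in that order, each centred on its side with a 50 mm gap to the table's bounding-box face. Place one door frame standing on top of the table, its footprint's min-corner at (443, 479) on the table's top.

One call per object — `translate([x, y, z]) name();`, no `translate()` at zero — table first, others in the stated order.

table();
translate([667, -361, 0]) stool();
translate([-391, 263, 0]) stool();
translate([443, 479, 732]) door_frame();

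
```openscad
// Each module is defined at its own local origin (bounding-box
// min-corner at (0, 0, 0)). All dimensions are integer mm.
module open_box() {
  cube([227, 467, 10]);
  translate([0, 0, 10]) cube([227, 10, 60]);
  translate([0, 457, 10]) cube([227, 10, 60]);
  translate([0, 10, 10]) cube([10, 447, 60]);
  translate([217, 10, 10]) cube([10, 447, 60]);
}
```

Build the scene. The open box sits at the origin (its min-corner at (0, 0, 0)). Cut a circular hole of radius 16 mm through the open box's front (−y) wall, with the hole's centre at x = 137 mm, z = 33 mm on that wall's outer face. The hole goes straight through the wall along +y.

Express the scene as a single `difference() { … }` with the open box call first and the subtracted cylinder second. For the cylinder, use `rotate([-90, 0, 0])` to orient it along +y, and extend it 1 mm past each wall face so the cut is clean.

difference() {
  open_box();
  translate([137, -1, 33]) rotate([-90, 0, 0]) cylinder(h = 12, r = 16);
}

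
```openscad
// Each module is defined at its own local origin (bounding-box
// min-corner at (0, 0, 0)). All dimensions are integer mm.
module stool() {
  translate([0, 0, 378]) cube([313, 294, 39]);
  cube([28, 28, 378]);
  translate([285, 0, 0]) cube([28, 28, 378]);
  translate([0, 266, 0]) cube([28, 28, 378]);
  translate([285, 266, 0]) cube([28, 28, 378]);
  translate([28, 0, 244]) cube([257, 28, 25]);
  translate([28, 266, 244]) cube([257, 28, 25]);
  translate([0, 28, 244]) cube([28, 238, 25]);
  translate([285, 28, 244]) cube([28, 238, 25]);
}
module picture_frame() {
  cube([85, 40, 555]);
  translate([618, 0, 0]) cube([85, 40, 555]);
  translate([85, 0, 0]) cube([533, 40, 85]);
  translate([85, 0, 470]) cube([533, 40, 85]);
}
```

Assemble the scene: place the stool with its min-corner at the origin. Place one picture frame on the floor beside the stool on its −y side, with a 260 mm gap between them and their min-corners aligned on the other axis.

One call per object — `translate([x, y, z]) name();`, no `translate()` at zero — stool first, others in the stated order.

stool();
translate([0, -300, 0]) picture_frame();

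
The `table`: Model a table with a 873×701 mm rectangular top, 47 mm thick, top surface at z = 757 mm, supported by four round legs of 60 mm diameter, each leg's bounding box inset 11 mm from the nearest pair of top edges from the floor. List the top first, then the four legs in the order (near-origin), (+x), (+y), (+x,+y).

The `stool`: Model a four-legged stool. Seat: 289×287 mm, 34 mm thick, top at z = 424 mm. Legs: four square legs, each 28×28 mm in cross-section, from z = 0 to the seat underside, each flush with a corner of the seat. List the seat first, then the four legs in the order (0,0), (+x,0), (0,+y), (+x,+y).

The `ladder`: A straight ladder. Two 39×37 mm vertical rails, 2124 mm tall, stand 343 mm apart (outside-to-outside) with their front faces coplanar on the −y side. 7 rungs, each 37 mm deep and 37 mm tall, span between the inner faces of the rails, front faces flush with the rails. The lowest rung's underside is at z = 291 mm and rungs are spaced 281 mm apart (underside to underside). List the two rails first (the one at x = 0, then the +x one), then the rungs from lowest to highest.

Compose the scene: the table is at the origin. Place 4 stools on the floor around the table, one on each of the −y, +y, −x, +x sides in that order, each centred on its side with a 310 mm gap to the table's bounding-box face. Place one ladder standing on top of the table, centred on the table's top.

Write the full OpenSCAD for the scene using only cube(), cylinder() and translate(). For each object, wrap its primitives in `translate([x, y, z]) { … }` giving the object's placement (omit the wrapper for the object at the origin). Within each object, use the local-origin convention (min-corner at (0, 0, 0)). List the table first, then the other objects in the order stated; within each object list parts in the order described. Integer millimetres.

translate([0, 0, 710]) cube([873, 701, 47]);
translate([41, 41, 0]) cylinder(h = 710, r = 30);
translate([832, 41, 0]) cylinder(h = 710, r = 30);
translate([41, 660, 0]) cylinder(h = 710, r = 30);
translate([832, 660, 0]) cylinder(h = 710, r = 30);
translate([292, -597, 0]) {
  translate([0, 0, 390]) cube([289, 287, 34]);
  cube([28, 28, 390]);
  translate([261, 0, 0]) cube([28, 28, 390]);
  translate([0, 259, 0]) cube([28, 28, 390]);
  translate([261, 259, 0]) cube([28, 28, 390]);
}
translate([292, 1011, 0]) {
  translate([0, 0, 390]) cube([289, 287, 34]);
  cube([28, 28, 390]);
  translate([261, 0, 0]) cube([28, 28, 390]);
  translate([0, 259, 0]) cube([28, 28, 390]);
  translate([261, 259, 0]) cube([28, 28, 390]);
}
translate([-599, 207, 0]) {
  translate([0, 0, 390]) cube([289, 287, 34]);
  cube([28, 28, 390]);
  translate([261, 0, 0]) cube([28, 28, 390]);
  translate([0, 259, 0]) cube([28, 28, 390]);
  translate([261, 259, 0]) cube([28, 28, 390]);
}
translate([1183, 207, 0]) {
  translate([0, 0, 390]) cube([289, 287, 34]);
  cube([28, 28, 390]);
  translate([261, 0, 0]) cube([28, 28, 390]);
  translate([0, 259, 0]) cube([28, 28, 390]);
  translate([261, 259, 0]) cube([28, 28, 390]);
}
translate([265, 332, 757]) {
  cube([39, 37, 2124]);
  translate([304, 0, 0]) cube([39, 37, 2124]);
  translate([39, 0, 291]) cube([265, 37, 37]);
  translate([39, 0, 572]) cube([265, 37, 37]);
  translate([39, 0, 853]) cube([265, 37, 37]);
  translate([39, 0, 1134]) cube([265, 37, 37]);
  translate([39, 0, 1415]) cube([265, 37, 37]);
  translate([39, 0, 1696]) cube([265, 37, 37]);
  translate([39, 0, 1977]) cube([265, 37, 37]);
}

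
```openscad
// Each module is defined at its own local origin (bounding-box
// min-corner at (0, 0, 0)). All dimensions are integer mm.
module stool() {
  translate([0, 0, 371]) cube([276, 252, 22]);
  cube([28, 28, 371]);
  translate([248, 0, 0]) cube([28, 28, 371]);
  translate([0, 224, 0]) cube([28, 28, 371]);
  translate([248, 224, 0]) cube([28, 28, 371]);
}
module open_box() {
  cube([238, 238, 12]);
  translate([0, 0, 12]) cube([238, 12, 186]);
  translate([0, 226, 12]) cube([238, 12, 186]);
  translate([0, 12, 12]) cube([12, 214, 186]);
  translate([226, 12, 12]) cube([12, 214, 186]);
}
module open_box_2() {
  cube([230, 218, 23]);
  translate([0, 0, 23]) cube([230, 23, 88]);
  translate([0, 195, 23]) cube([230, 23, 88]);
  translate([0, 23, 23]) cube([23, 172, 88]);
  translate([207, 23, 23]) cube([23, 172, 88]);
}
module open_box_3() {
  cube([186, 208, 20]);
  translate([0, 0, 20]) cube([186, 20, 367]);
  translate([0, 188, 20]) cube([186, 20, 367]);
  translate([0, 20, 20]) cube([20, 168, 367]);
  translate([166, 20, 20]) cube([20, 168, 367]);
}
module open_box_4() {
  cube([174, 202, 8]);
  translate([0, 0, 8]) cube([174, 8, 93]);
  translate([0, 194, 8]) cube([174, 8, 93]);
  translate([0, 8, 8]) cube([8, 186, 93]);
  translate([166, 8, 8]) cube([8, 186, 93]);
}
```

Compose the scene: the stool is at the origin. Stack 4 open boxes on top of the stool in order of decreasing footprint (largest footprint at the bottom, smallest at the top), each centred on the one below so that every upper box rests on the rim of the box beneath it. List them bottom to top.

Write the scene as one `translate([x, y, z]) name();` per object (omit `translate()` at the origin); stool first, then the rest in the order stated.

stool();
translate([19, 7, 393]) open_box();
translate([23, 17, 591]) open_box_2();
translate([45, 22, 702]) open_box_3();
translate([51, 25, 1089]) open_box_4();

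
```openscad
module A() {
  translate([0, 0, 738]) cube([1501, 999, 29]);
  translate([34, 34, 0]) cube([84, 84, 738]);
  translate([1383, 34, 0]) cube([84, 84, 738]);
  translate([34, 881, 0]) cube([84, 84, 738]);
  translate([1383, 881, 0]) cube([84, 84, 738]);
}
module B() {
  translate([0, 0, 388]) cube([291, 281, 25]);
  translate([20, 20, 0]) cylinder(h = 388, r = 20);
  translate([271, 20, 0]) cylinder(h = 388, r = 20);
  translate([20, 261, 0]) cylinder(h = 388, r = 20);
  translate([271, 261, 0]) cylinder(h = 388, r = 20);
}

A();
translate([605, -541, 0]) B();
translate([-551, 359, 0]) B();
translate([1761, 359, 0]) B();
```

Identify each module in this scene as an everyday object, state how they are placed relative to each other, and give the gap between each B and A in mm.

A is a table. B is a stool. Three stools sit around the table at the −y, −x, +x sides. The gap between each stool and the table is 260 mm.

Each stool's nearest face is 260 mm from the table's bounding box.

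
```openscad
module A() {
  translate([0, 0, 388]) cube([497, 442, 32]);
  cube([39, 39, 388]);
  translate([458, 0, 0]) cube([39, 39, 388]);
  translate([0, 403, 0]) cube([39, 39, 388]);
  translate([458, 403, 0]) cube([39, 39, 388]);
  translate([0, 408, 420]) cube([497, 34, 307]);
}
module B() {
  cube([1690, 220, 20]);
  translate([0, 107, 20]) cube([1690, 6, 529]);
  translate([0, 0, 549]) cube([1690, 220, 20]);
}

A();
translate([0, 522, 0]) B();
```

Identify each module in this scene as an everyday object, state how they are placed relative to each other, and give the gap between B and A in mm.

The I-beam's nearest face is 80 mm from the chair's +y face.

A is a chair. B is an I-beam. The I-beam is on the floor beside the chair on its +y side. The gap between the I-beam and the chair is 80 mm.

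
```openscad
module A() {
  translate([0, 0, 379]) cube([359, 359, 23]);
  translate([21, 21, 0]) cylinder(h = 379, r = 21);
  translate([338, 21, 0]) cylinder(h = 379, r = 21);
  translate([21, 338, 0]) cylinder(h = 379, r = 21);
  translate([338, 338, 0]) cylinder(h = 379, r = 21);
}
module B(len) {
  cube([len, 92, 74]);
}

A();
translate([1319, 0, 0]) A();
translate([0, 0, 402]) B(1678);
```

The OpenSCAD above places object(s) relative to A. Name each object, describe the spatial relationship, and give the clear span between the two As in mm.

Second stool starts at x = 1319; first ends at x = 359; clear span = 1319 − 359 = 960 mm.

A is a stool. B is a beam. A beam spans the tops of two stools. The clear span between the two stools is 960 mm.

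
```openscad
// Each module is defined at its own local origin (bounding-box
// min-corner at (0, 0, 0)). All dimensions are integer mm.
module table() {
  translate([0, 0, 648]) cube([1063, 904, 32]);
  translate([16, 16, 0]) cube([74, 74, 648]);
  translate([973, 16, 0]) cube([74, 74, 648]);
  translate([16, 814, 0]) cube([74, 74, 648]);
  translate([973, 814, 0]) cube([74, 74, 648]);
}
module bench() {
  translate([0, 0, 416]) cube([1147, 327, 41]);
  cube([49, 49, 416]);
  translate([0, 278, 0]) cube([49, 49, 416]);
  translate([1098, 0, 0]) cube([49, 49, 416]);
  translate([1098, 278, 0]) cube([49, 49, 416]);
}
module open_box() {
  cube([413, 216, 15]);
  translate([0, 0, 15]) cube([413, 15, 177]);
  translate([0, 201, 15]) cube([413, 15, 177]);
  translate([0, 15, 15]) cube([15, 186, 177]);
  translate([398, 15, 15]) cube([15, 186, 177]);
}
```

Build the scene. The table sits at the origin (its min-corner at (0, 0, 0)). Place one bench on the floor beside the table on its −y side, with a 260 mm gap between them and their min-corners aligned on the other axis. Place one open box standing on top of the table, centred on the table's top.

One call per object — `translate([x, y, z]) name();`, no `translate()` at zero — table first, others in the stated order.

table();
translate([0, -587, 0]) bench();
translate([325, 344, 680]) open_box();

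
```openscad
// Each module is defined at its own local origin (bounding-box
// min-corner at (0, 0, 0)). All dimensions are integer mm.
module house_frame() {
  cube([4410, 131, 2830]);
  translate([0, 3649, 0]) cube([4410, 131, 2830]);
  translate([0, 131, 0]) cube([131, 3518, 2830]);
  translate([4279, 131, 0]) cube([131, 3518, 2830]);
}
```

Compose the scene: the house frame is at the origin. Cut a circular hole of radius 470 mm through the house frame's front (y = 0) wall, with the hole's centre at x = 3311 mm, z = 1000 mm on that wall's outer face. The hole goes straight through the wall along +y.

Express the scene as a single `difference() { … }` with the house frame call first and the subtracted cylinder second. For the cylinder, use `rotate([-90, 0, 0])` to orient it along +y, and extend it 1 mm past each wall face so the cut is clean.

difference() {
  house_frame();
  translate([3311, -1, 1000]) rotate([-90, 0, 0]) cylinder(h = 133, r = 470);
}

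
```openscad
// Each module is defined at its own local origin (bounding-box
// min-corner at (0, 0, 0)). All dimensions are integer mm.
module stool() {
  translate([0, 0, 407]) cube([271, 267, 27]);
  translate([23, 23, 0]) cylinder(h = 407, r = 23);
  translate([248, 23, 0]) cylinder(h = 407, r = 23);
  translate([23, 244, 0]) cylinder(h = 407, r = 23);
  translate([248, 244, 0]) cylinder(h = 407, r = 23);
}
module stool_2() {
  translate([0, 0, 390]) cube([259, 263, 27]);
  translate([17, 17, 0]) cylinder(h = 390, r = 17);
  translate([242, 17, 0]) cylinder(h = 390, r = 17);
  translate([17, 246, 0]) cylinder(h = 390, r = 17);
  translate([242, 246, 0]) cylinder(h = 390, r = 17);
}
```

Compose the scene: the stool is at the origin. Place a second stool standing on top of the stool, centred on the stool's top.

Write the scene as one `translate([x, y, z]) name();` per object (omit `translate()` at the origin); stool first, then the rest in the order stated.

stool();
translate([6, 2, 434]) stool_2();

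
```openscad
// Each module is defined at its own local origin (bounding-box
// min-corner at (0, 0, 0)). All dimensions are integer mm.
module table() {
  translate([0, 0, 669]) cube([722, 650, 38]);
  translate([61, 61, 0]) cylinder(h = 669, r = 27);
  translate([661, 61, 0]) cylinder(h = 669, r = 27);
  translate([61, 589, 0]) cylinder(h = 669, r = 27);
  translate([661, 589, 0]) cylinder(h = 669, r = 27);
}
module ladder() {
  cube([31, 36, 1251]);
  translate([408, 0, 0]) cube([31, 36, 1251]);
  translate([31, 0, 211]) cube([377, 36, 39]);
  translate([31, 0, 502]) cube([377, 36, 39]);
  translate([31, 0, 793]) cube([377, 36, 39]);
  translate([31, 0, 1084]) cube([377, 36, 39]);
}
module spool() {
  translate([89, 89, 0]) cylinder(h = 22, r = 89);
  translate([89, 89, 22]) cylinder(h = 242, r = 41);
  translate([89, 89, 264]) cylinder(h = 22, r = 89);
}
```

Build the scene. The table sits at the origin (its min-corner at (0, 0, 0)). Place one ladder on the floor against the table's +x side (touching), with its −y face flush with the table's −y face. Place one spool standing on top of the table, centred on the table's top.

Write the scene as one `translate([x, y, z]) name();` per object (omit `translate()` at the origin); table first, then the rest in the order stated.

table();
translate([722, 0, 0]) ladder();
translate([272, 236, 707]) spool();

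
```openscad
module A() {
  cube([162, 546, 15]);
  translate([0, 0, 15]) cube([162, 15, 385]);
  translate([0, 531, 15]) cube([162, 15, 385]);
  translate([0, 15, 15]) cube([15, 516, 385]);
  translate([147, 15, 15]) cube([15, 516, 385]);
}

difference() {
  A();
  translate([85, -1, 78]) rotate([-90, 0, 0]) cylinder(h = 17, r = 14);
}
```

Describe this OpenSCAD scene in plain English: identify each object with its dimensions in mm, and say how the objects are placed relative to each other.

A is an open storage box with external size 162×546×400 mm and wall thickness 15 mm (the base is also 15 mm thick). The base covers the whole footprint; the four walls stand on the base, with the y-facing walls full-width and the x-facing walls fitting between their inner faces.

The open box has a circular hole of radius 14 mm through its front wall, centred at (x = 85, z = 78).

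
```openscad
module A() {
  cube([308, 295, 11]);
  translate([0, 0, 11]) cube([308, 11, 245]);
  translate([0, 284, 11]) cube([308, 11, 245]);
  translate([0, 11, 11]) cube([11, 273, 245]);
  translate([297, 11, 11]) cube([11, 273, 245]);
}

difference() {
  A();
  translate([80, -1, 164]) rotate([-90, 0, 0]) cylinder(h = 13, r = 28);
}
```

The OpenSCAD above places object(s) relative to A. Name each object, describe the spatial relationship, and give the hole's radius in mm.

The subtracted cylinder has r = 28 mm.

A is an open box. The open box has a circular hole through its front wall. The hole's radius is 28 mm.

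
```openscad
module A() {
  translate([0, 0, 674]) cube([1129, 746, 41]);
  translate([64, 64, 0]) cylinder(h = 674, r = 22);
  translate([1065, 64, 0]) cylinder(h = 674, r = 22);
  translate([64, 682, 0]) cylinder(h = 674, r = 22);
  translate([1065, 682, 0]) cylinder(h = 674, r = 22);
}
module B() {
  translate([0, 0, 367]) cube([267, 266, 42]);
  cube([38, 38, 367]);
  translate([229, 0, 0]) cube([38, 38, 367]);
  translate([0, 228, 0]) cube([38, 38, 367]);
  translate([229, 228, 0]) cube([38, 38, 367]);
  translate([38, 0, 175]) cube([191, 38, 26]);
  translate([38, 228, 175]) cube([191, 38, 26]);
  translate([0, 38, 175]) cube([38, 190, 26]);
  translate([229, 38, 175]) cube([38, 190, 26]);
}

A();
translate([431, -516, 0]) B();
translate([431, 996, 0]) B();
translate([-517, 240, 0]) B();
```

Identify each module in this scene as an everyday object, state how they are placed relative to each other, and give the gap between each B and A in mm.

A is a table. B is a stool. Three stools sit around the table at the −y, +y, −x sides. The gap between each stool and the table is 250 mm.

Each stool's nearest face is 250 mm from the table's bounding box.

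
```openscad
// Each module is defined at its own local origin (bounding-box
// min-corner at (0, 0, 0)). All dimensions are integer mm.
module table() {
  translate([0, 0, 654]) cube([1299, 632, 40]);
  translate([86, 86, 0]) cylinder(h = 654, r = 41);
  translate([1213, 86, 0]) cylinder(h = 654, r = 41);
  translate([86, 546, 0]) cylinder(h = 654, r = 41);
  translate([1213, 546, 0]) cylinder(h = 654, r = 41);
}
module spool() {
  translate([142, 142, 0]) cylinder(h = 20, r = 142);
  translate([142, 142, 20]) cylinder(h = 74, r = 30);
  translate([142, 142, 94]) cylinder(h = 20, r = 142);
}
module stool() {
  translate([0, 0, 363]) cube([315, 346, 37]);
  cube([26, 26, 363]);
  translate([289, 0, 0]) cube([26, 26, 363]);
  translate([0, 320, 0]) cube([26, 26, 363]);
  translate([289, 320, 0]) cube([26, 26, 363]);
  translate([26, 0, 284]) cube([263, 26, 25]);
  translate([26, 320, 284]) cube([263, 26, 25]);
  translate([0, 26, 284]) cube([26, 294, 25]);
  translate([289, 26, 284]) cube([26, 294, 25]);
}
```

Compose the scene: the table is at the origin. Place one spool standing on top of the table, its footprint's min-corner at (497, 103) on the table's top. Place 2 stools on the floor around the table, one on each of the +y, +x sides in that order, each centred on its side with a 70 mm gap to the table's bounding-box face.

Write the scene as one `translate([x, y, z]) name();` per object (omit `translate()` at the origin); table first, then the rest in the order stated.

table();
translate([497, 103, 694]) spool();
translate([492, 702, 0]) stool();
translate([1369, 143, 0]) stool();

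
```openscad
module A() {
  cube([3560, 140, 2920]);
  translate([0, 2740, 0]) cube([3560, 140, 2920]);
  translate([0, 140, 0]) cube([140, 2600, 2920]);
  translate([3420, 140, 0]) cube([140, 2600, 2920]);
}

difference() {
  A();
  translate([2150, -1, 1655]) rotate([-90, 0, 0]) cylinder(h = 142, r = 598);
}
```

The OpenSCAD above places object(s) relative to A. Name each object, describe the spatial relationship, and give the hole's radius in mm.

A is a house frame. The house frame has a circular hole through its front wall. The hole's radius is 598 mm.

The subtracted cylinder has r = 598 mm.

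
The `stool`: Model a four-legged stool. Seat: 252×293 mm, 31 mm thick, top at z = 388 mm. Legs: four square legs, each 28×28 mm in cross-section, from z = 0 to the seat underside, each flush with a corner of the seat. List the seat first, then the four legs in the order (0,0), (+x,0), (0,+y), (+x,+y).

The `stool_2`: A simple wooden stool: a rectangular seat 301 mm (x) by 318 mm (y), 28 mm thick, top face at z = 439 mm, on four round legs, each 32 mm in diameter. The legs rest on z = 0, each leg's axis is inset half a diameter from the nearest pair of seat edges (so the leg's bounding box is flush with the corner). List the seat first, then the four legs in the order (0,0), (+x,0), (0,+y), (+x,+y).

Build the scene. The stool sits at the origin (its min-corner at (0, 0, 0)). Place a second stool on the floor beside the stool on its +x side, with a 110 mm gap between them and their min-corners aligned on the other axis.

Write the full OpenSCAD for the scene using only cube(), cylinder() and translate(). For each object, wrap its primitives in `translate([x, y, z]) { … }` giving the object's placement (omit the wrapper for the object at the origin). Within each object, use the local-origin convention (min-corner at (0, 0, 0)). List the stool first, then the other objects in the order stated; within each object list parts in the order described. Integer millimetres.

translate([0, 0, 357]) cube([252, 293, 31]);
cube([28, 28, 357]);
translate([224, 0, 0]) cube([28, 28, 357]);
translate([0, 265, 0]) cube([28, 28, 357]);
translate([224, 265, 0]) cube([28, 28, 357]);
translate([362, 0, 0]) {
  translate([0, 0, 411]) cube([301, 318, 28]);
  translate([16, 16, 0]) cylinder(h = 411, r = 16);
  translate([285, 16, 0]) cylinder(h = 411, r = 16);
  translate([16, 302, 0]) cylinder(h = 411, r = 16);
  translate([285, 302, 0]) cylinder(h = 411, r = 16);
}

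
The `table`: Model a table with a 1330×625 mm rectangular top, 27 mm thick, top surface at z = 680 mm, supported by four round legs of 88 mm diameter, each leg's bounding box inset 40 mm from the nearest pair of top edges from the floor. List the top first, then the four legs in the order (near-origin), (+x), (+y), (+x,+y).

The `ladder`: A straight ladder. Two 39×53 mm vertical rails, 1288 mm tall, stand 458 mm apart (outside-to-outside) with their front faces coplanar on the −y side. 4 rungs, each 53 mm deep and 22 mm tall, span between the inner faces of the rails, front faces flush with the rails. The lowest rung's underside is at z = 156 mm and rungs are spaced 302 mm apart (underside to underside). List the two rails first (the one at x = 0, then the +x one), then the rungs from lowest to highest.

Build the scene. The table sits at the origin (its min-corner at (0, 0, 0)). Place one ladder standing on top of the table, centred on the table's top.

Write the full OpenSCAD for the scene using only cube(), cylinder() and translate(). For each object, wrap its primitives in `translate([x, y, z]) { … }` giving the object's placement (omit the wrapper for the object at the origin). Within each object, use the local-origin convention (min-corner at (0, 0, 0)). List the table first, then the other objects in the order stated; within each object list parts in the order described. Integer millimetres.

translate([0, 0, 653]) cube([1330, 625, 27]);
translate([84, 84, 0]) cylinder(h = 653, r = 44);
translate([1246, 84, 0]) cylinder(h = 653, r = 44);
translate([84, 541, 0]) cylinder(h = 653, r = 44);
translate([1246, 541, 0]) cylinder(h = 653, r = 44);
translate([436, 286, 680]) {
  cube([39, 53, 1288]);
  translate([419, 0, 0]) cube([39, 53, 1288]);
  translate([39, 0, 156]) cube([380, 53, 22]);
  translate([39, 0, 458]) cube([380, 53, 22]);
  translate([39, 0, 760]) cube([380, 53, 22]);
  translate([39, 0, 1062]) cube([380, 53, 22]);
}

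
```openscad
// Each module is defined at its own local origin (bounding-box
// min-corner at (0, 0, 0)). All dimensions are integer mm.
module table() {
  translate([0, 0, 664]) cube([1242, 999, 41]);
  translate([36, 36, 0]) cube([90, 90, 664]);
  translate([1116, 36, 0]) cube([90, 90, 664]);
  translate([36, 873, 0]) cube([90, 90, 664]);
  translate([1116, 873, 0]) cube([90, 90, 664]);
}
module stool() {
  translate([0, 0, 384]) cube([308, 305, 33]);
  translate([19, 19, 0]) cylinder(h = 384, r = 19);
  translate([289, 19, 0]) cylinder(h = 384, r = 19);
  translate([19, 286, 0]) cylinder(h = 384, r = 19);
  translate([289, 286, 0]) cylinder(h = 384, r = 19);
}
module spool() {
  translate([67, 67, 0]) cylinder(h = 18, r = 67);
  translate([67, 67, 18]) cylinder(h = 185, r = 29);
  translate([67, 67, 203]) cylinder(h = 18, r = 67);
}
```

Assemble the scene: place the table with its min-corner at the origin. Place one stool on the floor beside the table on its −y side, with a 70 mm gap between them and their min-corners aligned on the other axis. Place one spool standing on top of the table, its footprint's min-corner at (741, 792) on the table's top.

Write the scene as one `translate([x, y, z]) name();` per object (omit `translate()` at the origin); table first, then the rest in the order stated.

table();
translate([0, -375, 0]) stool();
translate([741, 792, 705]) spool();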